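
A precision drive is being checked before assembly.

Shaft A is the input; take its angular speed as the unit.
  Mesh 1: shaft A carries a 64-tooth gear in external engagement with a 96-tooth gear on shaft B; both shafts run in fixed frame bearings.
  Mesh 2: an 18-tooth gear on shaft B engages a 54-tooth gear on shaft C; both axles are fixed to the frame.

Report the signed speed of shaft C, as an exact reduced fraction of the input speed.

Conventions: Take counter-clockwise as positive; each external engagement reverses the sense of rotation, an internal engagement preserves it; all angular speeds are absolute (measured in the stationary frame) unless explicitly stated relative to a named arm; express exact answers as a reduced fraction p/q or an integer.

2/9

2-mesh fixed-axis compound train (all bearings frame-fixed)
mesh 1 [64T→96T]: |ω|/ω_in = 1×64/96 = 2/3, sense flips to −
mesh 2 [18T→54T]: |ω|/ω_in = (2/3)×18/54 = 2/9, sense flips to +
signed output speed (× input speed) = 2/9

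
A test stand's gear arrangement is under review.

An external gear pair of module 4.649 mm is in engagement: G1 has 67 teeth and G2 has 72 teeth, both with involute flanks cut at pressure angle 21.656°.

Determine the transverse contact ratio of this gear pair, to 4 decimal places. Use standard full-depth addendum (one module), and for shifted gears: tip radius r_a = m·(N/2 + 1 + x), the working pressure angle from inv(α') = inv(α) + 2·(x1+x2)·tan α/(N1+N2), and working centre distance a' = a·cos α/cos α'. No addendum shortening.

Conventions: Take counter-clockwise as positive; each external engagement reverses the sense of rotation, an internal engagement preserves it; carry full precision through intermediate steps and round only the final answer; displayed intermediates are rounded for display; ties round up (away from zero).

topology: single-mesh involute geometry — m = 4.649, 67T/72T pair
base radii: r_b1 = 144.748680, r_b2 = 155.550820
tip radii: r_a1 = 160.390500, r_a2 = 172.013000
no profile shift: α' = α, a' = a
action lengths: √(r_a1²−r_b1²) = 69.086411, √(r_a2²−r_b2²) = 73.433062
base pitch p_b = π·m·cos α = 13.574370
CR = (69.086411 + 73.433062 − 323.105500·sin 21.65600°)/13.574370 = 1.715206
contact ratio ≈ 1.7152

1.7152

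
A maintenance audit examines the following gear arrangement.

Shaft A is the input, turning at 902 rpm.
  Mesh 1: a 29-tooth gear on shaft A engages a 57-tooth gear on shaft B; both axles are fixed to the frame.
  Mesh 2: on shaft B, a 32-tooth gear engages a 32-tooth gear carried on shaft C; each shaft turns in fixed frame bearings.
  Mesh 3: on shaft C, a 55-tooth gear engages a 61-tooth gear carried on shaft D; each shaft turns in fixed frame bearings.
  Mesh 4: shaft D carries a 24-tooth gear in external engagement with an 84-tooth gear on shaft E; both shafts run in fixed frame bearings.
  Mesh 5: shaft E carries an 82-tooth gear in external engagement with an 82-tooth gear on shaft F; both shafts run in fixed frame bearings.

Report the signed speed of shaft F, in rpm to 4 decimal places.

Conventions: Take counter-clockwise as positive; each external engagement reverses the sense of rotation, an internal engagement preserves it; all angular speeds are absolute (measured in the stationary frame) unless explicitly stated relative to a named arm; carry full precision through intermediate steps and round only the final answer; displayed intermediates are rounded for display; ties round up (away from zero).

5-mesh fixed-axis compound train (all bearings frame-fixed)
mesh 1 [29T→57T]: ω = 902.0000×29/57 = 458.9123 rpm, sense flips to −
mesh 2 [32T→32T]: ω = 458.9123×32/32 = 458.9123 rpm, sense flips to +
mesh 3 [55T→61T]: ω = 458.9123×55/61 = 413.7734 rpm, sense flips to −
mesh 4 [24T→84T]: ω = 413.7734×24/84 = 118.2210 rpm, sense flips to +
mesh 5 [82T→82T]: ω = 118.2210×82/82 = 118.2210 rpm, sense flips to −
signed output speed = -118.2210 rpm

-118.2210 rpm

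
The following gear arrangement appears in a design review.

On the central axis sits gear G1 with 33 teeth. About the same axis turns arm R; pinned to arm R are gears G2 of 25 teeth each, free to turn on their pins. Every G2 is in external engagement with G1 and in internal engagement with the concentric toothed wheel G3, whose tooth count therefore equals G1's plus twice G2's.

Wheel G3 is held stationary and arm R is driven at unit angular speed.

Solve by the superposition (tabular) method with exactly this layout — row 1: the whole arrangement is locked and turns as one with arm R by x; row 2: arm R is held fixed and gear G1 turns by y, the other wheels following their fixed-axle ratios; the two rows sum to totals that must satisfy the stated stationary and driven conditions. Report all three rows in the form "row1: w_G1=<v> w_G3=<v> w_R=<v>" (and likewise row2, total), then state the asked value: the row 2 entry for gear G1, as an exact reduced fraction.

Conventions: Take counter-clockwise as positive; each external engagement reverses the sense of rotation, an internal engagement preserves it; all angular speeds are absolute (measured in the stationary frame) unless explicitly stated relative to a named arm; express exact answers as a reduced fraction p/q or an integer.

class = planetary set [G3 = 33+2·25 = 83; Willis about the carrier]
row 1: whole set turns with the arm by x
row 2 — arm fixed, fixed-axis ratios: sun y, ring −(33/83)·y, arm 0
boundary: total ω_ring = x − (33/83)·y = 0 and total ω_arm = x = 1  ⇒  y = 83/33, x = 1
row 2 ring = −(33/83)·83/33 = -1
totals (row 1 + row 2): sun 1 + 83/33 = 116/33, ring 1 + (-1) = 0, arm 1 + 0 = 1
asked cell (row2, sun) = 83/33

row1: w_G1=1 w_G3=1 w_R=1
row2: w_G1=83/33 w_G3=-1 w_R=0
total: w_G1=116/33 w_G3=0 w_R=1
asked value: 83/33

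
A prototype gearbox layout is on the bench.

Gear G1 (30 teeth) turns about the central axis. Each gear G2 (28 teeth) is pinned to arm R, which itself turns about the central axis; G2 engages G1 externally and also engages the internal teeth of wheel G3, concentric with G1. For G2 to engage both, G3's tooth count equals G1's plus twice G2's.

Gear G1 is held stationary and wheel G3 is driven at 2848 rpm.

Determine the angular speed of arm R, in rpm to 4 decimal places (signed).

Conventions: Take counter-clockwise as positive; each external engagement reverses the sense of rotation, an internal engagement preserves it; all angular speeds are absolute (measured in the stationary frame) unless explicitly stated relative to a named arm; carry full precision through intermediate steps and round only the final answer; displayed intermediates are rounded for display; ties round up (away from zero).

+2111.4483 rpm

recognized (axles ride arm R): planetary set, 30/28/86 teeth
normalise by the input: solve with ω_ring = 1, then scale by 2848 rpm
ring teeth: 30 + 2·28 = 86
30(ω_sun−ω_arm) = −86(ω_ring−ω_arm),  ω_sun = 0, ω_ring = 1
30(0−ω_arm) = −86(1−ω_arm)  ⇒  116·ω_arm = 86  ⇒  ω_arm = 43/58
scale: ω_arm = 43/58 × 2848 rpm = +2111.4483 rpm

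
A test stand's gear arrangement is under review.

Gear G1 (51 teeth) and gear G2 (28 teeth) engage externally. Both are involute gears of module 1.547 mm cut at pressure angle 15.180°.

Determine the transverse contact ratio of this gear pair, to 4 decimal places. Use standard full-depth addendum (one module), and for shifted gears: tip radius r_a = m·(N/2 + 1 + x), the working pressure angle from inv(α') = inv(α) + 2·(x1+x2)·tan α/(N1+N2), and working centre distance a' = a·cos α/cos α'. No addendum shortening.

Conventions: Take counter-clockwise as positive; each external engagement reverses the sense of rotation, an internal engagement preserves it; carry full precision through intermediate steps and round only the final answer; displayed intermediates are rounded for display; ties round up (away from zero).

topology: single-mesh involute geometry — m = 1.547, 51T/28T pair
base radii: r_b1 = 38.072061, r_b2 = 20.902308
tip radii: r_a1 = 40.995500, r_a2 = 23.205000
no profile shift: α' = α, a' = a
action lengths: √(r_a1²−r_b1²) = 15.203591, √(r_a2²−r_b2²) = 10.077973
base pitch p_b = π·m·cos α = 4.690467
CR = (15.203591 + 10.077973 − 61.106500·sin 15.18000°)/4.690467 = 1.978627
contact ratio ≈ 1.9786

1.9786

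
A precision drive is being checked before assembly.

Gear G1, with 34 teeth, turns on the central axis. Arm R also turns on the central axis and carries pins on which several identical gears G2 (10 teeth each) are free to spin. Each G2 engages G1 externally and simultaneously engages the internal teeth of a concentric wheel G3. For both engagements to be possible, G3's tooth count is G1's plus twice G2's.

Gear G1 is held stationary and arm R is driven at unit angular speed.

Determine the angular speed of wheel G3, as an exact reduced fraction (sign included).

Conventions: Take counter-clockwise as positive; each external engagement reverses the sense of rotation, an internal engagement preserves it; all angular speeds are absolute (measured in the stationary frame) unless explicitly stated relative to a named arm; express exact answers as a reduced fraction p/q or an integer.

44/27

planetary set (34T centre, 10T on arm, 54T internal) — Willis relation
ring teeth: 34 + 2·10 = 54
34(ω_sun−ω_arm) = −54(ω_ring−ω_arm),  ω_sun = 0, ω_arm = 1
ω_ring = 1 − (34/54)(0−1) = 44/27
exact speed ratio = 44/27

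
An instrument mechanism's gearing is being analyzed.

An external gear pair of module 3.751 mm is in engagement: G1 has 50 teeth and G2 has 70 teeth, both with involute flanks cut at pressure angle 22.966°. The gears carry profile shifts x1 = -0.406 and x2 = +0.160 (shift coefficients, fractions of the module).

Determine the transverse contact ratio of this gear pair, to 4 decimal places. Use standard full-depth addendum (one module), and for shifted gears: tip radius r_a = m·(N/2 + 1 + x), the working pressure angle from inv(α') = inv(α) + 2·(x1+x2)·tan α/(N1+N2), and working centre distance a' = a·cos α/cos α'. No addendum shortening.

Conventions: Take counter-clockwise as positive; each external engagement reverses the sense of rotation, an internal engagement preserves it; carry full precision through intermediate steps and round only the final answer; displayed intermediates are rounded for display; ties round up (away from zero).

1.6686

single-mesh involute tooth geometry (50T engaging 70T at module 3.751)
base radii: r_b1 = 86.342071, r_b2 = 120.878899
tip radii: r_a1 = 96.003094, r_a2 = 135.636160
inv(α') = inv(22.966°) + 2·(-0.406+0.160)·tan α/(50+70) = 0.02120487  ⇒  α' = 22.39607°
a' = a·cos α / cos α' = 225.0600·cos 22.966°/cos 22.39607° = 224.126340
action lengths: √(r_a1²−r_b1²) = 41.971906, √(r_a2²−r_b2²) = 61.526090
base pitch p_b = π·m·cos α = 10.850065
CR = (41.971906 + 61.526090 − 224.126340·sin 22.39607°)/10.850065 = 1.668588
contact ratio ≈ 1.6686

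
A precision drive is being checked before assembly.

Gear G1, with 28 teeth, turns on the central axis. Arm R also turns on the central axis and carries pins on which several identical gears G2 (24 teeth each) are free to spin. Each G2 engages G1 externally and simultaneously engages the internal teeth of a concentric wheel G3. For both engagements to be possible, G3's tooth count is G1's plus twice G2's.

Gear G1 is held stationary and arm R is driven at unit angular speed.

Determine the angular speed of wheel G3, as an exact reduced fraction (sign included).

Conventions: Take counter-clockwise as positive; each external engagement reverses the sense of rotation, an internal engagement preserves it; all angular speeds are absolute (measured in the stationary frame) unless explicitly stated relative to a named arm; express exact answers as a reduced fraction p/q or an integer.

topology: planetary set — G1 28T / G2 24T / G3 76T, arm = carrier (Willis)
ring teeth: 28 + 2·24 = 76
28(ω_sun−ω_arm) = −76(ω_ring−ω_arm),  ω_sun = 0, ω_arm = 1
ω_ring = 1 − (28/76)(0−1) = 26/19
exact speed ratio = 26/19

26/19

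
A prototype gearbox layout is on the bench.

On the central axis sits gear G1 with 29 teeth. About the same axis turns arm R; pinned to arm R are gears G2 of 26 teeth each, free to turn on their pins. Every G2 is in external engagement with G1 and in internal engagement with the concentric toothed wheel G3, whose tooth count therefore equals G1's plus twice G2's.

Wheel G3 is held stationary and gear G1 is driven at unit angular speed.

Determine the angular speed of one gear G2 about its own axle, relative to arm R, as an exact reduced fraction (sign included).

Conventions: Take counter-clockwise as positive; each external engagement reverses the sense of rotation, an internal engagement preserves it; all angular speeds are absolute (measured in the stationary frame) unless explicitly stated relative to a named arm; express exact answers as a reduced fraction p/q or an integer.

planetary set (29T centre, 26T on arm, 81T internal) — Willis relation
ring teeth: 29 + 2·26 = 81
29(ω_sun−ω_arm) = −81(ω_ring−ω_arm),  ω_ring = 0, ω_sun = 1
29(1−ω_arm) = −81(0−ω_arm)  ⇒  110·ω_arm = 29  ⇒  ω_arm = 29/110
sun–planet mesh: 29·(1−29/110) = −26·(ω_p−ω_arm)  ⇒  ω_p−ω_arm = -2349/2860
exact speed ratio = -2349/2860

-2349/2860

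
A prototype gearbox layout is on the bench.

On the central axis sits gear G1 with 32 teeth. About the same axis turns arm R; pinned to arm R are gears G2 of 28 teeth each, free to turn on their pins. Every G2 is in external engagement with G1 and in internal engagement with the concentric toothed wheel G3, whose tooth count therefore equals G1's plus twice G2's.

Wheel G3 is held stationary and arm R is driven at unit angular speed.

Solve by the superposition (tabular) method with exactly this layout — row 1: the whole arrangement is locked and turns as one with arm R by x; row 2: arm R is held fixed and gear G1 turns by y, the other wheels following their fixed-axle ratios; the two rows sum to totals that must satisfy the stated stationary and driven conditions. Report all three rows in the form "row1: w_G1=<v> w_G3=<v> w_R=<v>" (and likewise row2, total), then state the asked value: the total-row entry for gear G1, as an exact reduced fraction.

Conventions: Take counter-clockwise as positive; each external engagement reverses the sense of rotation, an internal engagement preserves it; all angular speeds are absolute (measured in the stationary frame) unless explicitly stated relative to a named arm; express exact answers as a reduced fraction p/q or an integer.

row1: w_G1=1 w_G3=1 w_R=1
row2: w_G1=11/4 w_G3=-1 w_R=0
total: w_G1=15/4 w_G3=0 w_R=1
asked value: 15/4

recognized (axles ride arm R): planetary set, 32/28/88 teeth
row 1 — lock + rotate with arm: ω_sun = ω_ring = ω_arm = x
row 2 — arm fixed, fixed-axis ratios: sun y, ring −(32/88)·y, arm 0
boundary: total ω_ring = x − (32/88)·y = 0 and total ω_arm = x = 1  ⇒  y = 11/4, x = 1
row 2 ring = −(32/88)·11/4 = -1
totals (row 1 + row 2): sun 1 + 11/4 = 15/4, ring 1 + (-1) = 0, arm 1 + 0 = 1
asked cell (total, sun) = 15/4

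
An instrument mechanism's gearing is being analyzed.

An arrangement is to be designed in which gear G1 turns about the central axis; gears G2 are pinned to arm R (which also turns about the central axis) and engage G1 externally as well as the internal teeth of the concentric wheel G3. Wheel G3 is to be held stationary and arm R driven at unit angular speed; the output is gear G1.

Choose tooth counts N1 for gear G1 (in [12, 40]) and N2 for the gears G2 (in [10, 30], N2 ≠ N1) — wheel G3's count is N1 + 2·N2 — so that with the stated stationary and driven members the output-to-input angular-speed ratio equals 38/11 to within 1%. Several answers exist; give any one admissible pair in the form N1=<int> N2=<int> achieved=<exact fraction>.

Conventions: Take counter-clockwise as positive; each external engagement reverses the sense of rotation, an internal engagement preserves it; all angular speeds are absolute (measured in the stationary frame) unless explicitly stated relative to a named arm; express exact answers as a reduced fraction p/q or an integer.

topology: planetary set — design target 38/11, arm = carrier (Willis)
Willis with ω_ring = 0: ω_sun/ω_arm = (N1+N3)/N1; set equal to 38/11  ⇒  N3/N1 = 38/11 − 1 = 27/11
N3 = N1 + 2·N2  ⇒  N2/N1 = (N3/N1 − 1)/2 = (27/11 − 1)/2 = 8/11
smallest multiple with N1 ≥ 12 and N2 ≥ 10: k = 2  ⇒  N1 = 2·11 = 22, N2 = 2·8 = 16 (N1 ≤ 40, N2 ≤ 30, N2 ≠ N1 ✓), N3 = 22 + 2·16 = 54
check: (N1+N3)/N1 with N1 = 22, N3 = 54 gives 38/11; |achieved − target| = 0 ≤ 19/550 ✓

N1=22 N2=16 achieved=38/11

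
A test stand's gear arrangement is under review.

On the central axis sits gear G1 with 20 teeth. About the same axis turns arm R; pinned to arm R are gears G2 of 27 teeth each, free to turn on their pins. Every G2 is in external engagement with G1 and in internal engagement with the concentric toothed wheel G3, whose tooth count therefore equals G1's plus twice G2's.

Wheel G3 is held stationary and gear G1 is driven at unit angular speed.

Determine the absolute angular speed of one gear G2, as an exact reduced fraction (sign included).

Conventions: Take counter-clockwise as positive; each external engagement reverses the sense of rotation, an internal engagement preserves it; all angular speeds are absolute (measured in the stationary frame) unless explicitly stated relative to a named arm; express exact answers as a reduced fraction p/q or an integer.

recognized (axles ride arm R): planetary set, 20/27/74 teeth
ring teeth: 20 + 2·27 = 74
20(ω_sun−ω_arm) = −74(ω_ring−ω_arm),  ω_ring = 0, ω_sun = 1
20(1−ω_arm) = −74(0−ω_arm)  ⇒  94·ω_arm = 20  ⇒  ω_arm = 10/47
sun–planet mesh: 20·(1−10/47) = −27·(ω_p−ω_arm)  ⇒  ω_p−ω_arm = -740/1269
ω_p = 10/47 − 740/1269 = -10/27
exact speed ratio = -10/27

-10/27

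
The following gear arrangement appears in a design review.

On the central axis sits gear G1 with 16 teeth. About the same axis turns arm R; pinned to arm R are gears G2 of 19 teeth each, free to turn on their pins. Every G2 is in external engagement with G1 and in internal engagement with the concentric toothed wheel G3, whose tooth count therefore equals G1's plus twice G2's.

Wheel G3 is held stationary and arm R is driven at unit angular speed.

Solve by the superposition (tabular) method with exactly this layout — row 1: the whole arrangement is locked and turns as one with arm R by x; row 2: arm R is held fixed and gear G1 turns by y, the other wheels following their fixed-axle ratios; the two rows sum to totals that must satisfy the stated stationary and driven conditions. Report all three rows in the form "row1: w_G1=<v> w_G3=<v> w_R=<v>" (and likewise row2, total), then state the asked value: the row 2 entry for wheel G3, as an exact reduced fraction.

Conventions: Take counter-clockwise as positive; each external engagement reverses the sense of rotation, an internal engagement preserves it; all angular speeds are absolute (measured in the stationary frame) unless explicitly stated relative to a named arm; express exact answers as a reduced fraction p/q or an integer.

topology: planetary set — G1 16T / G2 19T / G3 54T, arm = carrier (Willis)
row 1 (train locked, turned with arm): all members turn x
superposition row 2 [arm held]: sun y, ring −(16/54)·y, arm 0
boundary: total ω_ring = x − (16/54)·y = 0 and total ω_arm = x = 1  ⇒  y = 27/8, x = 1
row 2 ring = −(16/54)·27/8 = -1
totals (row 1 + row 2): sun 1 + 27/8 = 35/8, ring 1 + (-1) = 0, arm 1 + 0 = 1
asked cell (row2, ring) = -1

row1: w_G1=1 w_G3=1 w_R=1
row2: w_G1=27/8 w_G3=-1 w_R=0
total: w_G1=35/8 w_G3=0 w_R=1
asked value: -1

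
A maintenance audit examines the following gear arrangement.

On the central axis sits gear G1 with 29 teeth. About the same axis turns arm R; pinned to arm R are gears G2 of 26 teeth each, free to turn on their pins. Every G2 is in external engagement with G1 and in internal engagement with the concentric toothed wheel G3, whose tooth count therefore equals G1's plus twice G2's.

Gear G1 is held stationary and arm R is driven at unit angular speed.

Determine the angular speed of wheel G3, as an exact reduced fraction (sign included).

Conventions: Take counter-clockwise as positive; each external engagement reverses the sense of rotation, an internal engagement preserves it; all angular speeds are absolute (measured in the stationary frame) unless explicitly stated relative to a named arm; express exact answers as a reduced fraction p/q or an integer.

110/81

planetary set (29T centre, 26T on arm, 81T internal) — Willis relation
ring teeth: 29 + 2·26 = 81
29(ω_sun−ω_arm) = −81(ω_ring−ω_arm),  ω_sun = 0, ω_arm = 1
ω_ring = 1 − (29/81)(0−1) = 110/81
exact speed ratio = 110/81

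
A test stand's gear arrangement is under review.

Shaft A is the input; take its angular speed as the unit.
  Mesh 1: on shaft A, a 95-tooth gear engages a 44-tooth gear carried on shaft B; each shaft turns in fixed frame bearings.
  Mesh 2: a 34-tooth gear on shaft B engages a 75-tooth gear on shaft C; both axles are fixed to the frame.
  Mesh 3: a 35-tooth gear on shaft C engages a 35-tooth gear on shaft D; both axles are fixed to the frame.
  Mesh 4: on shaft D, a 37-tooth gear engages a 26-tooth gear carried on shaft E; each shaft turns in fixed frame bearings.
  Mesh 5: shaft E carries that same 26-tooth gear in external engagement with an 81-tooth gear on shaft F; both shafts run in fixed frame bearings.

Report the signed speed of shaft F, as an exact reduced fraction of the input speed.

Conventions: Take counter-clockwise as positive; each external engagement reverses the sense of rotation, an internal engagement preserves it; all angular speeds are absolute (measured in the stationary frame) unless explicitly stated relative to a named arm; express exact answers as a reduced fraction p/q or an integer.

5-mesh fixed-axis compound train (all bearings frame-fixed)
mesh 1 [95T→44T]: |ω|/ω_in = 1×95/44 = 95/44, sense flips to −
mesh 2 [34T→75T]: |ω|/ω_in = (95/44)×34/75 = 323/330, sense flips to +
mesh 3 [35T→35T]: |ω|/ω_in = (323/330)×35/35 = 323/330, sense flips to −
mesh 4 [37T→26T]: |ω|/ω_in = (323/330)×37/26 = 11951/8580, sense flips to +
mesh 5 [26T→81T]: |ω|/ω_in = (11951/8580)×26/81 = 11951/26730, sense flips to −
signed output speed (× input speed) = -11951/26730

-11951/26730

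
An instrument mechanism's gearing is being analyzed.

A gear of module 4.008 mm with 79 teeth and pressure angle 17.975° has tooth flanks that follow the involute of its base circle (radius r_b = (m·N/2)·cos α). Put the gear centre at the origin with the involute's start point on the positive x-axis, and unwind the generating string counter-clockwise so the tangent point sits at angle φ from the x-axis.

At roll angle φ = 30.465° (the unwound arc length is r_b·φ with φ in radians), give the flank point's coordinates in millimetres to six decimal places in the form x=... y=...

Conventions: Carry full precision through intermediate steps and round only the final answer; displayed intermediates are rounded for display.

recognized (one wheel, involute flank): single-mesh tooth geometry, m = 4.008, N = 79
pitch radius r_p = m·N/2 = 4.008·79/2 = 158.316000
base radius r_b = r_p·cos α = 158.316000·cos 17.975° = 150.588795
roll angle φ = 30.465° = 0.53171456 rad
x = r_b·(cos φ + φ·sin φ) = 170.394936
y = r_b·(sin φ − φ·cos φ) = 7.334638

x=170.394936 y=7.334638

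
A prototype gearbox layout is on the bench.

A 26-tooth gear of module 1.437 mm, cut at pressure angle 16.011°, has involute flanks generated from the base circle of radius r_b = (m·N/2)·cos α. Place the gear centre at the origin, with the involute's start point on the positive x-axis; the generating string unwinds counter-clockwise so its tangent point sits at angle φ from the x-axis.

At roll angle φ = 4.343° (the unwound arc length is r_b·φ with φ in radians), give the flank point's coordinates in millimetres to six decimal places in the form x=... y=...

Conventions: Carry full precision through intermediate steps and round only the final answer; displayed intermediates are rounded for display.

recognized (one wheel, involute flank): single-mesh tooth geometry, m = 1.437, N = 26
pitch radius r_p = m·N/2 = 1.437·26/2 = 18.681000
base radius r_b = r_p·cos α = 18.681000·cos 16.011° = 17.956341
roll angle φ = 4.343° = 0.07579965 rad
x = r_b·(cos φ + φ·sin φ) = 18.007852
y = r_b·(sin φ − φ·cos φ) = 0.002605

x=18.007852 y=0.002605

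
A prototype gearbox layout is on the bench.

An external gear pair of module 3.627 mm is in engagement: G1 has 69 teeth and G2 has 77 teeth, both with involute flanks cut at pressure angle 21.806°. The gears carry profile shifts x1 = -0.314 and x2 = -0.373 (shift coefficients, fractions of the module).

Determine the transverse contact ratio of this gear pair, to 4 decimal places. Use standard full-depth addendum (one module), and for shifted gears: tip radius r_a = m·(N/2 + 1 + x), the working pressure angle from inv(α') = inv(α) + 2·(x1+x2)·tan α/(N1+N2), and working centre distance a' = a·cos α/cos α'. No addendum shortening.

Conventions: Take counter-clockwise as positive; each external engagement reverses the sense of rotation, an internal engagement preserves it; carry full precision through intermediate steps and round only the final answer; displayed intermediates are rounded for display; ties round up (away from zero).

topology: single-mesh involute geometry — m = 3.627, 69T/77T pair
base radii: r_b1 = 116.177957, r_b2 = 129.647865
tip radii: r_a1 = 127.619622, r_a2 = 141.913629
inv(α') = inv(21.806°) + 2·(-0.314-0.373)·tan α/(69+77) = 0.01574119  ⇒  α' = 20.35502°
a' = a·cos α / cos α' = 264.7710·cos 21.806°/cos 20.35502° = 262.198735
action lengths: √(r_a1²−r_b1²) = 52.815245, √(r_a2²−r_b2²) = 57.714029
base pitch p_b = π·m·cos α = 10.579241
CR = (52.815245 + 57.714029 − 262.198735·sin 20.35502°)/10.579241 = 1.826886
contact ratio ≈ 1.8269

1.8269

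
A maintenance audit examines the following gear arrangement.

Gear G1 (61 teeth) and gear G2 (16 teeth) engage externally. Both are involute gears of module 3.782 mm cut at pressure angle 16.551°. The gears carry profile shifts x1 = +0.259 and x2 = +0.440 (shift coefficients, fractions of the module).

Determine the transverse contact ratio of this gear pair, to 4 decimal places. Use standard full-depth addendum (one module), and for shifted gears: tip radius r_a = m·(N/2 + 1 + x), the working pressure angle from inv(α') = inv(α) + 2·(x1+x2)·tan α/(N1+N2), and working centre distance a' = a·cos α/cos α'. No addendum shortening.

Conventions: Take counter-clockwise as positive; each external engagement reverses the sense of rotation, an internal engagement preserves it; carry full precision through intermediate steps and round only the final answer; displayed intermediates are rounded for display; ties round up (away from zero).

1.6154

single-mesh involute tooth geometry (61T engaging 16T at module 3.782)
base radii: r_b1 = 110.571610, r_b2 = 29.002389
tip radii: r_a1 = 120.112538, r_a2 = 35.702080
inv(α') = inv(16.551°) + 2·(+0.259+0.440)·tan α/(61+16) = 0.01370811  ⇒  α' = 19.46738°
a' = a·cos α / cos α' = 145.6070·cos 16.551°/cos 19.46738° = 148.037079
action lengths: √(r_a1²−r_b1²) = 46.914186, √(r_a2²−r_b2²) = 20.820661
base pitch p_b = π·m·cos α = 11.389212
CR = (46.914186 + 20.820661 − 148.037079·sin 19.46738°)/11.389212 = 1.615432
contact ratio ≈ 1.6154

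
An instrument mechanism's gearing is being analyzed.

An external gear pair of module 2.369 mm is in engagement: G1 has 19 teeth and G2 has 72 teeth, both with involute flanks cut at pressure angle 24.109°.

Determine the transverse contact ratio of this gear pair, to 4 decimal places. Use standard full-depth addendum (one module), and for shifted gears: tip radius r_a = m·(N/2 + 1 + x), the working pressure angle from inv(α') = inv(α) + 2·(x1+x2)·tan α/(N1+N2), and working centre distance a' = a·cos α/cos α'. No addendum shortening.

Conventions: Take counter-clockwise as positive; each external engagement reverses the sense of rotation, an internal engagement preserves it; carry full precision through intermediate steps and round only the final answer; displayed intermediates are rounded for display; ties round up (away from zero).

1.5143

topology: single-mesh involute geometry — m = 2.369, 19T/72T pair
base radii: r_b1 = 20.542346, r_b2 = 77.844679
tip radii: r_a1 = 24.874500, r_a2 = 87.653000
no profile shift: α' = α, a' = a
action lengths: √(r_a1²−r_b1²) = 14.026859, √(r_a2²−r_b2²) = 40.289631
base pitch p_b = π·m·cos α = 6.793230
CR = (14.026859 + 40.289631 − 107.789500·sin 24.10900°)/6.793230 = 1.514346
contact ratio ≈ 1.5143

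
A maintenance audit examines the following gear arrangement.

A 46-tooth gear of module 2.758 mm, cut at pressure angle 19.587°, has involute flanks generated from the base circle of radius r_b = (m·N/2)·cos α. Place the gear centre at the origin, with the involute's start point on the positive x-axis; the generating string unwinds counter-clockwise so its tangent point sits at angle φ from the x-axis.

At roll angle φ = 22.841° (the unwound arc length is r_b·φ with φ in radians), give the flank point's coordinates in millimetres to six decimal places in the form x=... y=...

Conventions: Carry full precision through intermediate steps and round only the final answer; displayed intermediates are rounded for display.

x=64.325145 y=1.242147

class = single-mesh tooth geometry [base-circle involute, m = 2.758, 46T]
pitch radius r_p = m·N/2 = 2.758·46/2 = 63.434000
base radius r_b = r_p·cos α = 63.434000·cos 19.587° = 59.763299
roll angle φ = 22.841° = 0.39865065 rad
x = r_b·(cos φ + φ·sin φ) = 64.325145
y = r_b·(sin φ − φ·cos φ) = 1.242147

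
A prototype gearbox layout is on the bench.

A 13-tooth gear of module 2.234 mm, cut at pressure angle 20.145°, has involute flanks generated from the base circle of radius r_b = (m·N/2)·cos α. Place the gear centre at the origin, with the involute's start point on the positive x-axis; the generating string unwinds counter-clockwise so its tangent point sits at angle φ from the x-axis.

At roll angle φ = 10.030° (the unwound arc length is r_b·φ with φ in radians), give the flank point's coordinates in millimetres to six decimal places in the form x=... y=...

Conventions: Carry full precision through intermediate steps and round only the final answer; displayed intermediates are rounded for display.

single-mesh involute tooth geometry (13T wheel at module 2.234)
pitch radius r_p = m·N/2 = 2.234·13/2 = 14.521000
base radius r_b = r_p·cos α = 14.521000·cos 20.145° = 13.632664
roll angle φ = 10.030° = 0.17505652 rad
x = r_b·(cos φ + φ·sin φ) = 13.839952
y = r_b·(sin φ − φ·cos φ) = 0.024303

x=13.839952 y=0.024303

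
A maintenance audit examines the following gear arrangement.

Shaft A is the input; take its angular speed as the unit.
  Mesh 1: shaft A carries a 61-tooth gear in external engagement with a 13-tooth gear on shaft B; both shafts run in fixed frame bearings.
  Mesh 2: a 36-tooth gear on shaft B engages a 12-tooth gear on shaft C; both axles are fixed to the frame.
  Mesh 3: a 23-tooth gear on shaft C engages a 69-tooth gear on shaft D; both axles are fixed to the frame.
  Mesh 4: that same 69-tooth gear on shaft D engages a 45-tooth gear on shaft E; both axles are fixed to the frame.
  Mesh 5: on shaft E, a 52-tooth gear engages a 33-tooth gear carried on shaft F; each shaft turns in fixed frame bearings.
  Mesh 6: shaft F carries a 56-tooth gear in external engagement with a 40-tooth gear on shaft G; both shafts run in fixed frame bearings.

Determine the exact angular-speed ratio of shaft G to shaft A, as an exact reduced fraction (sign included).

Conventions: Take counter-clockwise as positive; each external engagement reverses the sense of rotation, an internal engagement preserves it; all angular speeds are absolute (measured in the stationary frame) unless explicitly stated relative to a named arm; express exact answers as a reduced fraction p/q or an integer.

39284/2475

class = fixed-axis compound train [6 meshes; 6 ratios multiply, 6 sense flips]
mesh 1 [61T→13T]: running ratio 61/13, sense −
mesh 2 [36T→12T]: running ratio 183/13, sense +
mesh 3 [23T→69T]: running ratio 61/13, sense −
mesh 4 [69T→45T]: running ratio 1403/195, sense +
mesh 5 [52T→33T]: running ratio 5612/495, sense −
mesh 6 [56T→40T]: running ratio 39284/2475, sense +
ω_out/ω_in = 39284/2475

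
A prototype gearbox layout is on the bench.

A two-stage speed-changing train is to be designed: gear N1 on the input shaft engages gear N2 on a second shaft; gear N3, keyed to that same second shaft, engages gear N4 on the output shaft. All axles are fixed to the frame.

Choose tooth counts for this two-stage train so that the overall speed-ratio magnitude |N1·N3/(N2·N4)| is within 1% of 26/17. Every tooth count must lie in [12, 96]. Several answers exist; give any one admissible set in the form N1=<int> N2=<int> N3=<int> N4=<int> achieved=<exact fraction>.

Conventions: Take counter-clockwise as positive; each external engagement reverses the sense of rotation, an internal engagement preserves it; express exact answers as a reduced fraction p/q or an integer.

2-stage fixed-axis compound train for ratio 26/17
target = 26/17 in lowest terms: an exact hit needs N1·N3 = k·26 and N2·N4 = k·17 for one integer k, every count in [12, 96]; additionally prefer no 1:1 stage (N1 ≠ N2, N3 ≠ N4)
k = 1…11: no 1:1-free in-range split of k·26 and k·17 into factor pairs; take k = 12
k = 12: N1·N3 = 312 = 12·26, N2·N4 = 204 = 17·12
achieved = 12·26/(17·12) = 26/17; |achieved − target| = 0 ≤ 13/850 ✓

N1=12 N2=17 N3=26 N4=12 achieved=26/17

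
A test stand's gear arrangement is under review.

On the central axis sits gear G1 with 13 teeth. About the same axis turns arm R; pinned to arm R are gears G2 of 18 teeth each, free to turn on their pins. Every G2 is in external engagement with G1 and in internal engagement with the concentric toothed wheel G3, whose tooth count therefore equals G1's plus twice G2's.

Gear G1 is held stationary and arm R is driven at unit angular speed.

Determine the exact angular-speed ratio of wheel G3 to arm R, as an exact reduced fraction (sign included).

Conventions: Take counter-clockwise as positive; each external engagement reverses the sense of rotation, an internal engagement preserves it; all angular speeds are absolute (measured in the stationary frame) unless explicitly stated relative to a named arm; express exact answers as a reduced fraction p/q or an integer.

recognized (axles ride arm R): planetary set, 13/18/49 teeth
ring teeth: 13 + 2·18 = 49
13(ω_sun−ω_arm) = −49(ω_ring−ω_arm),  ω_sun = 0, ω_arm = 1
ω_ring = 1 − (13/49)(0−1) = 62/49
ω_out/ω_in = 62/49

62/49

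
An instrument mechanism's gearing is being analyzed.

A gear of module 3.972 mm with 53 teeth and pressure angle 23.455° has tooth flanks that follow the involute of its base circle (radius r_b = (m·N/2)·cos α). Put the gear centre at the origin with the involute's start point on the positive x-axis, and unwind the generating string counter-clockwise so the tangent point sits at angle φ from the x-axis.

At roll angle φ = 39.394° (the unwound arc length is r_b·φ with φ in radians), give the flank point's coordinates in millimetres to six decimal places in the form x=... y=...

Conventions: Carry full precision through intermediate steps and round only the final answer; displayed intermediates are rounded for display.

x=116.757176 y=9.975416

class = single-mesh tooth geometry [base-circle involute, m = 3.972, 53T]
pitch radius r_p = m·N/2 = 3.972·53/2 = 105.258000
base radius r_b = r_p·cos α = 105.258000·cos 23.455° = 96.560844
roll angle φ = 39.394° = 0.68755501 rad
x = r_b·(cos φ + φ·sin φ) = 116.757176
y = r_b·(sin φ − φ·cos φ) = 9.975416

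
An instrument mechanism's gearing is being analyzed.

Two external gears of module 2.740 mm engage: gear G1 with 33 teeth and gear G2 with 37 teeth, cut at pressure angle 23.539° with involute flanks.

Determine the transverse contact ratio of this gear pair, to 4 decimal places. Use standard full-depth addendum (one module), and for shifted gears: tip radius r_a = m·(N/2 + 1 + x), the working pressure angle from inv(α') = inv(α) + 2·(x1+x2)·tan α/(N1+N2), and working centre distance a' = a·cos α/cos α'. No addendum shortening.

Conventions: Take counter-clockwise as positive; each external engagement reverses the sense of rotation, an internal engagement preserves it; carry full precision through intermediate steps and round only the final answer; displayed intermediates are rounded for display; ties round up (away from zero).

single-mesh involute tooth geometry (33T engaging 37T at module 2.740)
base radii: r_b1 = 41.448005, r_b2 = 46.472006
tip radii: r_a1 = 47.950000, r_a2 = 53.430000
no profile shift: α' = α, a' = a
action lengths: √(r_a1²−r_b1²) = 24.109445, √(r_a2²−r_b2²) = 26.365082
base pitch p_b = π·m·cos α = 7.891682
CR = (24.109445 + 26.365082 − 95.900000·sin 23.53900°)/7.891682 = 1.542718
contact ratio ≈ 1.5427

1.5427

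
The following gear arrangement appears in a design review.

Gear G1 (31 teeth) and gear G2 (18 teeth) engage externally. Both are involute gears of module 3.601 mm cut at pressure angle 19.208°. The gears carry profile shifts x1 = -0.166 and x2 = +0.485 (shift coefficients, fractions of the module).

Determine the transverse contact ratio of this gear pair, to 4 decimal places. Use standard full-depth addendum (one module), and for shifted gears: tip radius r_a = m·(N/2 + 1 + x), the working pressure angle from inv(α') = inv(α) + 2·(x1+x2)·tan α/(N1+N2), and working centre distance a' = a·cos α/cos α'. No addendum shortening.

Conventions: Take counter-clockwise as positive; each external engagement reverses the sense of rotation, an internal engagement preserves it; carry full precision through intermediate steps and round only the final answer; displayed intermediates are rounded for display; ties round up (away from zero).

1.4991

recognized (one external pair, fixed centres): single-mesh tooth geometry, m = 3.601, N1 = 31, N2 = 18
base radii: r_b1 = 52.708276, r_b2 = 30.604805
tip radii: r_a1 = 58.818734, r_a2 = 37.756485
inv(α') = inv(19.208°) + 2·(-0.166+0.485)·tan α/(31+18) = 0.01768679  ⇒  α' = 21.13203°
a' = a·cos α / cos α' = 88.2245·cos 19.208°/cos 21.13203° = 89.319636
action lengths: √(r_a1²−r_b1²) = 26.105194, √(r_a2²−r_b2²) = 22.111039
base pitch p_b = π·m·cos α = 10.683092
CR = (26.105194 + 22.111039 − 89.319636·sin 21.13203°)/10.683092 = 1.499085
contact ratio ≈ 1.4991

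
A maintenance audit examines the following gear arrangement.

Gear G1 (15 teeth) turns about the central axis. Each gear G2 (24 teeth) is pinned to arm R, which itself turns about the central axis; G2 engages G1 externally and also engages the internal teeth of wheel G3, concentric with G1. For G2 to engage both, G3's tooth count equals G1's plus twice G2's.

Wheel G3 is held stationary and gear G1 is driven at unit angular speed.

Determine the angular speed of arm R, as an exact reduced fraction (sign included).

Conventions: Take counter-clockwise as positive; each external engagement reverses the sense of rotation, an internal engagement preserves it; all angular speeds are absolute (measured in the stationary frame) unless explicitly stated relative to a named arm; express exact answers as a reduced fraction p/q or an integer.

5/26

topology: planetary set — G1 15T / G2 24T / G3 63T, arm = carrier (Willis)
ring teeth: 15 + 2·24 = 63
15(ω_sun−ω_arm) = −63(ω_ring−ω_arm),  ω_ring = 0, ω_sun = 1
15(1−ω_arm) = −63(0−ω_arm)  ⇒  78·ω_arm = 15  ⇒  ω_arm = 5/26
exact speed ratio = 5/26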